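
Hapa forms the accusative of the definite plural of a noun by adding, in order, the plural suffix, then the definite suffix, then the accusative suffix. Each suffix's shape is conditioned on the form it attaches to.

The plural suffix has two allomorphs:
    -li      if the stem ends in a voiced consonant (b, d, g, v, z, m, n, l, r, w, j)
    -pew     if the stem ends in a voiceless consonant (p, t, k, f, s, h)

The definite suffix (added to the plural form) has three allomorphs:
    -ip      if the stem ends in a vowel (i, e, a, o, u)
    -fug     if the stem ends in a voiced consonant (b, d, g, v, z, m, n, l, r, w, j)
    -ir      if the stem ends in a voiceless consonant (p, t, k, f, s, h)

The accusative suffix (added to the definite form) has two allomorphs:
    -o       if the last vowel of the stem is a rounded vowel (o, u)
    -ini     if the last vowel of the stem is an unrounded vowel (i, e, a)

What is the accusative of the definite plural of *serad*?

The final consonant of *serad* is /d/, which is voiced, so the plural suffix is -li, giving *seradli*.
The plural form *seradli*: final sound = /i/, a vowel → -ip → *seradliip*.
The last vowel of the definite form *seradliip* is /i/, which is an unrounded vowel, so the accusative suffix is -ini, giving *seradliipini*.

seradliipini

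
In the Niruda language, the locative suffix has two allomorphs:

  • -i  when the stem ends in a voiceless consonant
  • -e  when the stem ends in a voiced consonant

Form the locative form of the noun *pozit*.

poziti

*pozit*: final consonant = /t/, voiceless → -i → *poziti*.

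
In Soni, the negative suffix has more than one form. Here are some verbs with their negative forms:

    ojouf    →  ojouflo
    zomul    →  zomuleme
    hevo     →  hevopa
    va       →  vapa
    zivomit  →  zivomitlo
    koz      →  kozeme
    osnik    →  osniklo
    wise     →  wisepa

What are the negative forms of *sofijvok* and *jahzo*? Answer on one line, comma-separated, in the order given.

sofijvoklo, jahzopa

The suffix is conditioned by the final sound: -lo when the stem ends in a voiceless consonant (*ojouf*, *zivomit*, *osnik*); -eme when the stem ends in a voiced consonant (*zomul*, *koz*); -pa when the stem ends in a vowel (*hevo*, *va*, *wise*).
*sofijvok*: final sound = /k/, a voiceless consonant → -lo → *sofijvoklo*.
*jahzo* — final sound /o/ (a vowel) → -pa → *jahzopa*.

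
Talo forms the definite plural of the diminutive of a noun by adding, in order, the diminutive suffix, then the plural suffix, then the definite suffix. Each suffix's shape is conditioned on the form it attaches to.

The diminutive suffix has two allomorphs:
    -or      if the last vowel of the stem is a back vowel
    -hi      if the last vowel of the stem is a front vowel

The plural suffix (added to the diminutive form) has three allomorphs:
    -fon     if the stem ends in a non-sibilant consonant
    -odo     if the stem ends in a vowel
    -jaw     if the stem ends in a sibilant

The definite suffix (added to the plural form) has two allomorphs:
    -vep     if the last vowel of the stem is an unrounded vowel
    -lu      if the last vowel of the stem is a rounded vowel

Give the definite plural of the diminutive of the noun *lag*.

lagorfonlu

*lag*: last vowel = /a/, a back vowel → -or → *lagor*.
The diminutive form *lagor* — final sound /r/ (a non-sibilant consonant) → -fon → *lagorfon*.
The plural form *lagorfon*: last vowel = /o/, a rounded vowel → -lu → *lagorfonlu*.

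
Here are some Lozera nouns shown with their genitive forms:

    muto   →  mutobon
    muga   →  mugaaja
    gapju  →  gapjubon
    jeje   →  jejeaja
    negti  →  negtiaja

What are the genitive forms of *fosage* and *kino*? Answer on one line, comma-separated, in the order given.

Looking at the last vowel of each stem: -bon when the last vowel of the stem is a rounded vowel (*muto*, *gapju*); -aja when the last vowel of the stem is an unrounded vowel (*muga*, *jeje*, *negti*).
The last vowel of *fosage* is /e/, which is an unrounded vowel, so the suffix is -aja, giving *fosageaja*.
The last vowel of *kino* is /o/, which is a rounded vowel, so the suffix is -bon, giving *kinobon*.

fosageaja, kinobon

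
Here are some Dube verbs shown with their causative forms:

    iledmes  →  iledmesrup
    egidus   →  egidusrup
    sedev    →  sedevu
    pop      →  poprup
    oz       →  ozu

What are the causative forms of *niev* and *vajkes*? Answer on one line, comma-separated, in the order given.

The suffix is conditioned by the final consonant: -rup when the stem ends in a voiceless consonant (*iledmes*, *egidus*, *pop*); -u when the stem ends in a voiced consonant (*sedev*, *oz*).
*niev*: final consonant = /v/, voiced → -u → *nievu*.
The final consonant of *vajkes* is /s/, which is voiceless, so the suffix is -rup, giving *vajkesrup*.

nievu, vajkesrup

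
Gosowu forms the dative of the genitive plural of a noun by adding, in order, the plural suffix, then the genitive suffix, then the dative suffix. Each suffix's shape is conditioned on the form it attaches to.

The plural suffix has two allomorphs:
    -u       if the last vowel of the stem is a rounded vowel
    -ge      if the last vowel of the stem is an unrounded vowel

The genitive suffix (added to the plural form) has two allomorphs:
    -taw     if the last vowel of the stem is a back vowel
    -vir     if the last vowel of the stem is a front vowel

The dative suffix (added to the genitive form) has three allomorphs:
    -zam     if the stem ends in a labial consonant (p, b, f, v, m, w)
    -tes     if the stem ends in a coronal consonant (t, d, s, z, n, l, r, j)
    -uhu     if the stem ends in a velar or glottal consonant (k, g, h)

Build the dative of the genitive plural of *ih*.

*ih* — last vowel /i/ (an unrounded vowel) → -ge → *ihge*.
The plural form *ihge* — last vowel /e/ (a front vowel) → -vir → *ihgevir*.
The genitive form *ihgevir*: final consonant = /r/, coronal → -tes → *ihgevirtes*.

ihgevirtes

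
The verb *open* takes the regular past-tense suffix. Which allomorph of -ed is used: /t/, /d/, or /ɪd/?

/d/

The stem *open* ends in a voiced sound other than /d/.
The -ed suffix is realized as /ɪd/ after /t, d/; as /t/ after other voiceless consonants; and as /d/ after other voiced sounds.
So -ed on *open* is pronounced /d/.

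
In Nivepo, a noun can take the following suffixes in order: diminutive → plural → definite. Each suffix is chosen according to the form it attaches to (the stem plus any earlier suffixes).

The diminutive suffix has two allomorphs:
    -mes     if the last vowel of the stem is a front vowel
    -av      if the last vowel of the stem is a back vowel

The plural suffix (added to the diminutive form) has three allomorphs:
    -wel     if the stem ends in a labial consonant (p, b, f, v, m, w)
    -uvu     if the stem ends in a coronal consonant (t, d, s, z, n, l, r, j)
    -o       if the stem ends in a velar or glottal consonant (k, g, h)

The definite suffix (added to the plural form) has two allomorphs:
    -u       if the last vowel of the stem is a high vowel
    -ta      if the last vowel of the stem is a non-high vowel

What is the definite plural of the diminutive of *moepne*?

*moepne*: last vowel = /e/, a front vowel → -mes → *moepnemes*.
The diminutive form *moepnemes*: final consonant = /s/, coronal → -uvu → *moepnemesuvu*.
The plural form *moepnemesuvu*: last vowel = /u/, a high vowel → -u → *moepnemesuvuu*.

moepnemesuvuu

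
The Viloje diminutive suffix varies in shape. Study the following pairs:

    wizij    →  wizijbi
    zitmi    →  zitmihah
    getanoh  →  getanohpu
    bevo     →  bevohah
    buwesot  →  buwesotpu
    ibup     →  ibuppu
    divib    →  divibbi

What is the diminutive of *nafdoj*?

The pattern is voicing of the final sound: -pu when the stem ends in a voiceless consonant (*getanoh*, *buwesot*, *ibup*); -bi when the stem ends in a voiced consonant (*wizij*, *divib*); -hah when the stem ends in a vowel (*zitmi*, *bevo*).
The final sound of *nafdoj* is /j/, which is a voiced consonant, so the suffix is -bi, giving *nafdojbi*.

nafdojbi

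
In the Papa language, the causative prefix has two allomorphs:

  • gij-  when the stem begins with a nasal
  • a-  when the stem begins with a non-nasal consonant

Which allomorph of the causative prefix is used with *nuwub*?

gij-

*nuwub* — first consonant /n/ (a nasal) → gij-.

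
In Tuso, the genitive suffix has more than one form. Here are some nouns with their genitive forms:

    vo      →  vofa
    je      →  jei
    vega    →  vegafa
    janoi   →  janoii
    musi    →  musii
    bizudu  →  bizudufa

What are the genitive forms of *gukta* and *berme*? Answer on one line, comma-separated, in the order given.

guktafa, bermei

The alternation tracks the last vowel of the stem — -i when the last vowel of the stem is a front vowel (*je*, *janoi*, *musi*); -fa when the last vowel of the stem is a back vowel (*vo*, *vega*, *bizudu*).
Since the last vowel of *gukta* is /a/ (a back vowel), it takes -fa, giving *guktafa*.
Since the last vowel of *berme* is /e/ (a front vowel), it takes -i, giving *bermei*.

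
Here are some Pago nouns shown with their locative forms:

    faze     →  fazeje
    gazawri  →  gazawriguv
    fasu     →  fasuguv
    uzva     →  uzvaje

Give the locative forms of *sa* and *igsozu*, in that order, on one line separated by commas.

Looking at the last vowel of each stem: -guv when the last vowel of the stem is a high vowel (*gazawri*, *fasu*); -je when the last vowel of the stem is a non-high vowel (*faze*, *uzva*).
Since the last vowel of *sa* is /a/ (a non-high vowel), it takes -je, giving *saje*.
Since the last vowel of *igsozu* is /u/ (a high vowel), it takes -guv, giving *igsozuguv*.

saje, igsozuguv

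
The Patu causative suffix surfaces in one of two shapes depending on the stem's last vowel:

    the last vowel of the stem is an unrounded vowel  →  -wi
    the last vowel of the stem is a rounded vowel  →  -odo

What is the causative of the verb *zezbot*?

zezbotodo

*zezbot* — last vowel /o/ (a rounded vowel) → -odo → *zezbotodo*.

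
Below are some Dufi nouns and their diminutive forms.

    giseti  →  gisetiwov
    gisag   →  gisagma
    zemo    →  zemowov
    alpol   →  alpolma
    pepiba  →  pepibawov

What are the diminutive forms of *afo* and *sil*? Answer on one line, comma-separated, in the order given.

afowov, silma

The suffix is conditioned by the final sound: -ma when the stem ends in a consonant (*gisag*, *alpol*); -wov when the stem ends in a vowel (*giseti*, *zemo*, *pepiba*).
*afo* — final sound /o/ (a vowel) → -wov → *afowov*.
Since the final sound of *sil* is /l/ (a consonant), it takes -ma, giving *silma*.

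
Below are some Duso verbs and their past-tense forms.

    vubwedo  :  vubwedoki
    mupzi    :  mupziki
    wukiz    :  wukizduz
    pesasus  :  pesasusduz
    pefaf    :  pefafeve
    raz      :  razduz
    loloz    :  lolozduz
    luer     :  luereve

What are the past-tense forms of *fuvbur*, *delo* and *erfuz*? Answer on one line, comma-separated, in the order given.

Looking at the final sound of each stem: -duz when the stem ends in a sibilant (*wukiz*, *pesasus*, *raz*, *loloz*); -eve when the stem ends in a non-sibilant consonant (*pefaf*, *luer*); -ki when the stem ends in a vowel (*vubwedo*, *mupzi*).
*fuvbur*: final sound = /r/, a non-sibilant consonant → -eve → *fuvbureve*.
*delo* — final sound /o/ (a vowel) → -ki → *deloki*.
*erfuz* — final sound /z/ (a sibilant) → -duz → *erfuzduz*.

fuvbureve, deloki, erfuzduz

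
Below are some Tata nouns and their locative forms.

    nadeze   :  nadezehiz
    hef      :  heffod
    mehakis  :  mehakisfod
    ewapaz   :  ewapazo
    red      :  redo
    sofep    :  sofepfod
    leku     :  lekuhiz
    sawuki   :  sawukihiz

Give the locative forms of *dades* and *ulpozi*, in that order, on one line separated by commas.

The alternation tracks the final sound of the stem — -fod when the stem ends in a voiceless consonant (*hef*, *mehakis*, *sofep*); -o when the stem ends in a voiced consonant (*ewapaz*, *red*); -hiz when the stem ends in a vowel (*nadeze*, *leku*, *sawuki*).
Since the final sound of *dades* is /s/ (a voiceless consonant), it takes -fod, giving *dadesfod*.
The final sound of *ulpozi* is /i/, which is a vowel, so the suffix is -hiz, giving *ulpozihiz*.

dadesfod, ulpozihiz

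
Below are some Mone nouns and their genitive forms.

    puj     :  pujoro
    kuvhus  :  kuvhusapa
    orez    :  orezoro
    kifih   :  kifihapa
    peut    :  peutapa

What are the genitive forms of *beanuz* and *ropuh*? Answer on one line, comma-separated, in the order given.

beanuzoro, ropuhapa

The pattern is voicing of the final consonant: -apa when the stem ends in a voiceless consonant (*kuvhus*, *kifih*, *peut*); -oro when the stem ends in a voiced consonant (*puj*, *orez*).
The final consonant of *beanuz* is /z/, which is voiced, so the suffix is -oro, giving *beanuzoro*.
The final consonant of *ropuh* is /h/, which is voiceless, so the suffix is -apa, giving *ropuhapa*.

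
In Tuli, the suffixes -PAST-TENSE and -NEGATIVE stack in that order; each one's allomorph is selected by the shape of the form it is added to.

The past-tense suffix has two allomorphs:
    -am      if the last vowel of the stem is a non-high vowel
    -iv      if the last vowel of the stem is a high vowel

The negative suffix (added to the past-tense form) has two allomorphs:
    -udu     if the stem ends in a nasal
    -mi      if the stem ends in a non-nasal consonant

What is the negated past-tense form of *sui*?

Since the last vowel of *sui* is /i/ (a high vowel), it takes -iv, giving *suiiv*.
The past-tense form *suiiv*: final consonant = /v/, non-nasal → -mi → *suiivmi*.

suiivmi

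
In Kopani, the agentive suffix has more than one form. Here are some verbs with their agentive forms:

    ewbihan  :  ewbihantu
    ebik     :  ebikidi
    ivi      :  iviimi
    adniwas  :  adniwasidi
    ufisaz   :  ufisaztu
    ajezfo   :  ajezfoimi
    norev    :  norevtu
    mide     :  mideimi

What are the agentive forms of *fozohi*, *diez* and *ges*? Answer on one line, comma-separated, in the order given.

Looking at the final sound of each stem: -idi when the stem ends in a voiceless consonant (*ebik*, *adniwas*); -tu when the stem ends in a voiced consonant (*ewbihan*, *ufisaz*, *norev*); -imi when the stem ends in a vowel (*ivi*, *ajezfo*, *mide*).
The final sound of *fozohi* is /i/, which is a vowel, so the suffix is -imi, giving *fozohiimi*.
*diez* — final sound /z/ (a voiced consonant) → -tu → *dieztu*.
*ges*: final sound = /s/, a voiceless consonant → -idi → *gesidi*.

fozohiimi, dieztu, gesidi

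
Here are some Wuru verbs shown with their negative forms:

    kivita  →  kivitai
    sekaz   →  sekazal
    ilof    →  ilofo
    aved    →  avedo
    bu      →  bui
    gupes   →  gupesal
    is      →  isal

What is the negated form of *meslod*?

Looking at the final sound of each stem: -al when the stem ends in a sibilant (*sekaz*, *gupes*, *is*); -o when the stem ends in a non-sibilant consonant (*ilof*, *aved*); -i when the stem ends in a vowel (*kivita*, *bu*).
*meslod* — final sound /d/ (a non-sibilant consonant) → -o → *meslodo*.

meslodo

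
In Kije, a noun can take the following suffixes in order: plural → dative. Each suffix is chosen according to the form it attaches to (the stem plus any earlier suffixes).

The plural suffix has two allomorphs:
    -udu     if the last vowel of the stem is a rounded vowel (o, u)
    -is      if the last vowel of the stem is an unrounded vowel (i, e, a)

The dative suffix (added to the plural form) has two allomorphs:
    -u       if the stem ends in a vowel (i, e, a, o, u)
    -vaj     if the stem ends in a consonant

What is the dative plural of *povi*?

The last vowel of *povi* is /i/, which is an unrounded vowel, so the plural suffix is -is, giving *poviis*.
The plural form *poviis* — final sound /s/ (a consonant) → -vaj → *poviisvaj*.

poviisvaj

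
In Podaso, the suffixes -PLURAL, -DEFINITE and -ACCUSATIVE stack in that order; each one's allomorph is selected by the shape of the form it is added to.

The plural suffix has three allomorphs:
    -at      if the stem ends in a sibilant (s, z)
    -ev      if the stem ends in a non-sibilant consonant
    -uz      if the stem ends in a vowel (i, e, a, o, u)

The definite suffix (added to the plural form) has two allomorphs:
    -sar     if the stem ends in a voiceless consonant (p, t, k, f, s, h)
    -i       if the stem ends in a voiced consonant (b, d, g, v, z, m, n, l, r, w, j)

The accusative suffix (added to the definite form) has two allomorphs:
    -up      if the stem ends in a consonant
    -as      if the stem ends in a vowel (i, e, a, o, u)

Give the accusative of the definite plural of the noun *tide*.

*tide* — final sound /e/ (a vowel) → -uz → *tideuz*.
The plural form *tideuz*: final consonant = /z/, voiced → -i → *tideuzi*.
The definite form *tideuzi*: final sound = /i/, a vowel → -as → *tideuzias*.

tideuzias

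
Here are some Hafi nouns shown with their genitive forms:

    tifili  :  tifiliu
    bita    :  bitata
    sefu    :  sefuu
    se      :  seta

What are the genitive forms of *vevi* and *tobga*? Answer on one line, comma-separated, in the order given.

veviu, tobgata

The alternation tracks the last vowel of the stem — -u when the last vowel of the stem is a high vowel (*tifili*, *sefu*); -ta when the last vowel of the stem is a non-high vowel (*bita*, *se*).
*vevi* — last vowel /i/ (a high vowel) → -u → *veviu*.
*tobga* — last vowel /a/ (a non-high vowel) → -ta → *tobgata*.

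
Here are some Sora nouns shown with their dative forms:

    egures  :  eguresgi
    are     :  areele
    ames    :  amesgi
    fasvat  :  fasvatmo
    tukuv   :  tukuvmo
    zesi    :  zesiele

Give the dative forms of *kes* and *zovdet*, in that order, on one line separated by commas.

The pattern is sibilance of the final sound: -gi when the stem ends in a sibilant (*egures*, *ames*); -mo when the stem ends in a non-sibilant consonant (*fasvat*, *tukuv*); -ele when the stem ends in a vowel (*are*, *zesi*).
*kes*: final sound = /s/, a sibilant → -gi → *kesgi*.
*zovdet* — final sound /t/ (a non-sibilant consonant) → -mo → *zovdetmo*.

kesgi, zovdetmo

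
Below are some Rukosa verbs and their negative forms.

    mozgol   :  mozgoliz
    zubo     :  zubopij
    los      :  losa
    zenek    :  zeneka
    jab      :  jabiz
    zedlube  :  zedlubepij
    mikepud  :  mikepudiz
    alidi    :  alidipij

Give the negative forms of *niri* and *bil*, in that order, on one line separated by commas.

niripij, biliz

The pattern is voicing of the final sound: -a when the stem ends in a voiceless consonant (*los*, *zenek*); -iz when the stem ends in a voiced consonant (*mozgol*, *jab*, *mikepud*); -pij when the stem ends in a vowel (*zubo*, *zedlube*, *alidi*).
*niri*: final sound = /i/, a vowel → -pij → *niripij*.
Since the final sound of *bil* is /l/ (a voiced consonant), it takes -iz, giving *biliz*.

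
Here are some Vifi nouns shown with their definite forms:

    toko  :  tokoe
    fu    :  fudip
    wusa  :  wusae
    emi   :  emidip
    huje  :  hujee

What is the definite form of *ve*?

vee

Looking at the last vowel of each stem: -dip when the last vowel of the stem is a high vowel (*fu*, *emi*); -e when the last vowel of the stem is a non-high vowel (*toko*, *wusa*, *huje*).
*ve* — last vowel /e/ (a non-high vowel) → -e → *vee*.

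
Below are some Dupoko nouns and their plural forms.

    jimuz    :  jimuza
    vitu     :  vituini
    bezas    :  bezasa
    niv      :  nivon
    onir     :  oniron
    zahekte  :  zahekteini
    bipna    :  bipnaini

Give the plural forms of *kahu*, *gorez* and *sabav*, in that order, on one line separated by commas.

kahuini, goreza, sabavon

Looking at the final sound of each stem: -a when the stem ends in a sibilant (*jimuz*, *bezas*); -on when the stem ends in a non-sibilant consonant (*niv*, *onir*); -ini when the stem ends in a vowel (*vitu*, *zahekte*, *bipna*).
Since the final sound of *kahu* is /u/ (a vowel), it takes -ini, giving *kahuini*.
Since the final sound of *gorez* is /z/ (a sibilant), it takes -a, giving *goreza*.
*sabav* — final sound /v/ (a non-sibilant consonant) → -on → *sabavon*.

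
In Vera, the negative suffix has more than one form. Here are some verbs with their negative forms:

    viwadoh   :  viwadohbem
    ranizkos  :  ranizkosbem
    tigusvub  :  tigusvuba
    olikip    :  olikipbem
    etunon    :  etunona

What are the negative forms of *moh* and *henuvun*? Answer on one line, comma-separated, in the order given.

The suffix is conditioned by the final consonant: -bem when the stem ends in a voiceless consonant (*viwadoh*, *ranizkos*, *olikip*); -a when the stem ends in a voiced consonant (*tigusvub*, *etunon*).
*moh*: final consonant = /h/, voiceless → -bem → *mohbem*.
The final consonant of *henuvun* is /n/, which is voiced, so the suffix is -a, giving *henuvuna*.

mohbem, henuvuna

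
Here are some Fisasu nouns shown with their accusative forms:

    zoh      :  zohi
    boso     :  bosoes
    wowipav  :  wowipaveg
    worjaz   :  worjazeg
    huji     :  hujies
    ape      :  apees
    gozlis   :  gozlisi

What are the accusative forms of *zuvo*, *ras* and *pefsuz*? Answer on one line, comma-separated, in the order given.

zuvoes, rasi, pefsuzeg

The alternation tracks the final sound of the stem — -i when the stem ends in a voiceless consonant (*zoh*, *gozlis*); -eg when the stem ends in a voiced consonant (*wowipav*, *worjaz*); -es when the stem ends in a vowel (*boso*, *huji*, *ape*).
The final sound of *zuvo* is /o/, which is a vowel, so the suffix is -es, giving *zuvoes*.
*ras* — final sound /s/ (a voiceless consonant) → -i → *rasi*.
*pefsuz* — final sound /z/ (a voiced consonant) → -eg → *pefsuzeg*.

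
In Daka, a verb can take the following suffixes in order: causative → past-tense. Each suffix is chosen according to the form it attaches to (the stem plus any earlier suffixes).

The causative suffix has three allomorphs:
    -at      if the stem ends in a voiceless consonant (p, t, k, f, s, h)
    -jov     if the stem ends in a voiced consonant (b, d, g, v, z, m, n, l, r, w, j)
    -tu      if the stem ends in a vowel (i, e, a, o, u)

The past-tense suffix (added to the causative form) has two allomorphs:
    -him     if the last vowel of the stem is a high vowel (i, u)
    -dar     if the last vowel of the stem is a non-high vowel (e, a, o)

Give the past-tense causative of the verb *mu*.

mutuhim

*mu*: final sound = /u/, a vowel → -tu → *mutu*.
The last vowel of the causative form *mutu* is /u/, which is a high vowel, so the past-tense suffix is -him, giving *mutuhim*.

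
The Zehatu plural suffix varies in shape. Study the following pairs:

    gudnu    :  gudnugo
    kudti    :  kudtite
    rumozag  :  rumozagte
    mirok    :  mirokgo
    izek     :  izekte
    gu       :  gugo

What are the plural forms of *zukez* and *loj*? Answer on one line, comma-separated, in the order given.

zukezte, lojgo

Looking at the last vowel of each stem: -go when the last vowel of the stem is a rounded vowel (*gudnu*, *mirok*, *gu*); -te when the last vowel of the stem is an unrounded vowel (*kudti*, *rumozag*, *izek*).
Since the last vowel of *zukez* is /e/ (an unrounded vowel), it takes -te, giving *zukezte*.
*loj* — last vowel /o/ (a rounded vowel) → -go → *lojgo*.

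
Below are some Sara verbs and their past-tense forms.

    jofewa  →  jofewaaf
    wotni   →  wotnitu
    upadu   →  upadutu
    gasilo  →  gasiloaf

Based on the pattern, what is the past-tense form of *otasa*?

otasaaf

The alternation tracks the last vowel of the stem — -tu when the last vowel of the stem is a high vowel (*wotni*, *upadu*); -af when the last vowel of the stem is a non-high vowel (*jofewa*, *gasilo*).
The last vowel of *otasa* is /a/, which is a non-high vowel, so the suffix is -af, giving *otasaaf*.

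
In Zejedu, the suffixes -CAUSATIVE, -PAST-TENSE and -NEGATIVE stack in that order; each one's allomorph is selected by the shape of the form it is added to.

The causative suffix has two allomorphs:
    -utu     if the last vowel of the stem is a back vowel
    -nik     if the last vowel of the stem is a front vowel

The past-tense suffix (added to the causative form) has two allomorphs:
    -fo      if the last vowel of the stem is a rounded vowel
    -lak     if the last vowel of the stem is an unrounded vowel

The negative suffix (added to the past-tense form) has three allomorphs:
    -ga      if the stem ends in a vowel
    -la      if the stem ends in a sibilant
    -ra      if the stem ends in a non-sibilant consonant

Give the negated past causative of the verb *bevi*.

beviniklakra

*bevi* — last vowel /i/ (a front vowel) → -nik → *bevinik*.
The causative form *bevinik*: last vowel = /i/, an unrounded vowel → -lak → *beviniklak*.
The past-tense form *beviniklak*: final sound = /k/, a non-sibilant consonant → -ra → *beviniklakra*.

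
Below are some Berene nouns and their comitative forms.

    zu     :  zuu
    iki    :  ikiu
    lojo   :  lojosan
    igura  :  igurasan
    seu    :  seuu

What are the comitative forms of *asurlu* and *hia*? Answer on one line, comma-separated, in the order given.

The suffix is conditioned by the last vowel: -u when the last vowel of the stem is a high vowel (*zu*, *iki*, *seu*); -san when the last vowel of the stem is a non-high vowel (*lojo*, *igura*).
*asurlu*: last vowel = /u/, a high vowel → -u → *asurluu*.
*hia*: last vowel = /a/, a non-high vowel → -san → *hiasan*.

asurluu, hiasan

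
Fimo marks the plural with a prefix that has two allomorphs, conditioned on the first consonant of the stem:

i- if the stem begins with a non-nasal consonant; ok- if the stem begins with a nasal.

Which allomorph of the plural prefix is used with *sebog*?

i-

Since the first consonant of *sebog* is /s/ (non-nasal), it takes i-.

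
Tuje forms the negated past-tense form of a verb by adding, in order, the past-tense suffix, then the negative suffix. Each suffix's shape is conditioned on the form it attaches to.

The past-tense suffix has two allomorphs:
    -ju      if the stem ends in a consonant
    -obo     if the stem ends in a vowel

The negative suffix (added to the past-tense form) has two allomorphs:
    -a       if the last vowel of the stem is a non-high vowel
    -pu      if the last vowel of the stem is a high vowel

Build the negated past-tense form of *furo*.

The final sound of *furo* is /o/, which is a vowel, so the past-tense suffix is -obo, giving *furoobo*.
The last vowel of the past-tense form *furoobo* is /o/, which is a non-high vowel, so the negative suffix is -a, giving *furooboa*.

furooboa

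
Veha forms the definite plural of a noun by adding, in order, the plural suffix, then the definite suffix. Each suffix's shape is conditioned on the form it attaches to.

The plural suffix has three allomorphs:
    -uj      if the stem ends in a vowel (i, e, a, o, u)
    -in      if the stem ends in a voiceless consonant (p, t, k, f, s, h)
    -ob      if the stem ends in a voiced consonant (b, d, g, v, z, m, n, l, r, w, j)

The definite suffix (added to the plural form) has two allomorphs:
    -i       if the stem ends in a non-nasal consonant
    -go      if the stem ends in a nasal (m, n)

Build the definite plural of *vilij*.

vilijobi

*vilij*: final sound = /j/, a voiced consonant → -ob → *vilijob*.
The plural form *vilijob* — final consonant /b/ (non-nasal) → -i → *vilijobi*.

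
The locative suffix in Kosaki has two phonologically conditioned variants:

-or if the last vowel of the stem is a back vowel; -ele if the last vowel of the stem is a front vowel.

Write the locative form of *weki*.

wekiele

The last vowel of *weki* is /i/, which is a front vowel, so the suffix is -ele, giving *wekiele*.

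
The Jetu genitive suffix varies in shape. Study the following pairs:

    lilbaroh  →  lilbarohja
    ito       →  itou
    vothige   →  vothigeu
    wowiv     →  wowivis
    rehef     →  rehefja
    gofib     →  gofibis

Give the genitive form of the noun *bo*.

The pattern is voicing of the final sound: -ja when the stem ends in a voiceless consonant (*lilbaroh*, *rehef*); -is when the stem ends in a voiced consonant (*wowiv*, *gofib*); -u when the stem ends in a vowel (*ito*, *vothige*).
Since the final sound of *bo* is /o/ (a vowel), it takes -u, giving *bou*.

bou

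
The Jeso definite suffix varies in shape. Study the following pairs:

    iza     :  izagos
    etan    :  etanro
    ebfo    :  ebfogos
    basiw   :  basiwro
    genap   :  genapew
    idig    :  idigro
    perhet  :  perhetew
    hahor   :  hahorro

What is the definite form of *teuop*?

teuopew

The pattern is voicing of the final sound: -ew when the stem ends in a voiceless consonant (*genap*, *perhet*); -ro when the stem ends in a voiced consonant (*etan*, *basiw*, *idig*, *hahor*); -gos when the stem ends in a vowel (*iza*, *ebfo*).
Since the final sound of *teuop* is /p/ (a voiceless consonant), it takes -ew, giving *teuopew*.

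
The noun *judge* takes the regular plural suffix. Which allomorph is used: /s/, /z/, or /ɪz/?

/ɪz/

The stem *judge* ends in a sibilant (/s, z, ʃ, ʒ, tʃ, dʒ/).
The plural suffix surfaces as /ɪz/ after sibilants, /s/ after other voiceless consonants, and /z/ after other voiced sounds.
So the plural -s on *judge* is pronounced /ɪz/.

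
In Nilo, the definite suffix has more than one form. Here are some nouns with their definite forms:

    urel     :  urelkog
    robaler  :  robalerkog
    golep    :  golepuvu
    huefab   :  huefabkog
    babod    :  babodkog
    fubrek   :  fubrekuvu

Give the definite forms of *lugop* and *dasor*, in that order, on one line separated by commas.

The suffix is conditioned by the final consonant: -uvu when the stem ends in a voiceless consonant (*golep*, *fubrek*); -kog when the stem ends in a voiced consonant (*urel*, *robaler*, *huefab*, *babod*).
*lugop*: final consonant = /p/, voiceless → -uvu → *lugopuvu*.
*dasor* — final consonant /r/ (voiced) → -kog → *dasorkog*.

lugopuvu, dasorkog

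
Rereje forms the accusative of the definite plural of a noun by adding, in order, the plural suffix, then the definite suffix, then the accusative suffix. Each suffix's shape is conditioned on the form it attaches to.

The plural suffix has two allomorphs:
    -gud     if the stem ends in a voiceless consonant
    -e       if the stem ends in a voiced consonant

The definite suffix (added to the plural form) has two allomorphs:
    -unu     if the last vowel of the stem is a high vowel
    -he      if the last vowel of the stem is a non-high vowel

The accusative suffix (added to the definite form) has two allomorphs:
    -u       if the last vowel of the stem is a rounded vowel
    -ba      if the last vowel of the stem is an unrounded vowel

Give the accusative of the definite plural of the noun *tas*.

tasgudunuu

Since the final consonant of *tas* is /s/ (voiceless), it takes -gud, giving *tasgud*.
The plural form *tasgud*: last vowel = /u/, a high vowel → -unu → *tasgudunu*.
The definite form *tasgudunu* — last vowel /u/ (a rounded vowel) → -u → *tasgudunuu*.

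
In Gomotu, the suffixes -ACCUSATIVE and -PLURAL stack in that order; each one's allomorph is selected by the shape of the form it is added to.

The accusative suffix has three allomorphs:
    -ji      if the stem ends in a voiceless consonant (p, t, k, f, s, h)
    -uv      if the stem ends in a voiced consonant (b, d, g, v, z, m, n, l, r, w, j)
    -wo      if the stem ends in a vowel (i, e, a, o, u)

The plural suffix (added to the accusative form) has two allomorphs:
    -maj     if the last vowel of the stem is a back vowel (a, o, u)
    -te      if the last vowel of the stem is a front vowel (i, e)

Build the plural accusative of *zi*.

ziwomaj

*zi*: final sound = /i/, a vowel → -wo → *ziwo*.
The last vowel of the accusative form *ziwo* is /o/, which is a back vowel, so the plural suffix is -maj, giving *ziwomaj*.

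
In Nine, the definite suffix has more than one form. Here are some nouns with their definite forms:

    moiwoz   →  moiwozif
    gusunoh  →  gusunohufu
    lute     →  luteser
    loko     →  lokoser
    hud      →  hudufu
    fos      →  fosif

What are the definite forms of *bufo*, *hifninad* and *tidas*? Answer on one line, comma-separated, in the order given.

bufoser, hifninadufu, tidasif

The suffix is conditioned by the final sound: -if when the stem ends in a sibilant (*moiwoz*, *fos*); -ufu when the stem ends in a non-sibilant consonant (*gusunoh*, *hud*); -ser when the stem ends in a vowel (*lute*, *loko*).
*bufo*: final sound = /o/, a vowel → -ser → *bufoser*.
*hifninad* — final sound /d/ (a non-sibilant consonant) → -ufu → *hifninadufu*.
*tidas*: final sound = /s/, a sibilant → -if → *tidasif*.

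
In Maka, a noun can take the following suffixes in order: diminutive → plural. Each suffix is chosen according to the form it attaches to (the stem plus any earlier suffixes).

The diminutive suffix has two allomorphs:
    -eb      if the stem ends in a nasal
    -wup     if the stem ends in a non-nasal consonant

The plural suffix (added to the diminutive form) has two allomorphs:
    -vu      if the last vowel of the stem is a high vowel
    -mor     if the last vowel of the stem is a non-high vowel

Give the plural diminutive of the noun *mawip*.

The final consonant of *mawip* is /p/, which is non-nasal, so the diminutive suffix is -wup, giving *mawipwup*.
Since the last vowel of the diminutive form *mawipwup* is /u/ (a high vowel), it takes -vu, giving *mawipwupvu*.

mawipwupvu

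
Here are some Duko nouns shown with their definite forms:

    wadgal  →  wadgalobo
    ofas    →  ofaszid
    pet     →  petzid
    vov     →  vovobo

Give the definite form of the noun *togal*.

The suffix is conditioned by the final consonant: -zid when the stem ends in a voiceless consonant (*ofas*, *pet*); -obo when the stem ends in a voiced consonant (*wadgal*, *vov*).
*togal*: final consonant = /l/, voiced → -obo → *togalobo*.

togalobo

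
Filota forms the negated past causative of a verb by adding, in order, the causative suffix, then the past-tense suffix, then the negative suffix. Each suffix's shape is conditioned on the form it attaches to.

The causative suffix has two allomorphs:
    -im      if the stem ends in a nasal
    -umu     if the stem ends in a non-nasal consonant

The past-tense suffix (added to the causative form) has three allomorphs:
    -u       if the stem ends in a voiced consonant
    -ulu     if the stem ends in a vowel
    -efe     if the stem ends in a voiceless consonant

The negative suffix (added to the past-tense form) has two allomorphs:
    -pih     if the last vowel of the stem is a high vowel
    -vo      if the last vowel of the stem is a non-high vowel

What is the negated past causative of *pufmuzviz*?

pufmuzvizumuulupih

Since the final consonant of *pufmuzviz* is /z/ (non-nasal), it takes -umu, giving *pufmuzvizumu*.
The final sound of the causative form *pufmuzvizumu* is /u/, which is a vowel, so the past-tense suffix is -ulu, giving *pufmuzvizumuulu*.
The past-tense form *pufmuzvizumuulu*: last vowel = /u/, a high vowel → -pih → *pufmuzvizumuulupih*.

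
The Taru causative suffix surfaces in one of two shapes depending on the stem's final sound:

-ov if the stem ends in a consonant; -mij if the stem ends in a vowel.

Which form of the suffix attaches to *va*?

Since the final sound of *va* is /a/ (a vowel), it takes -mij.

-mij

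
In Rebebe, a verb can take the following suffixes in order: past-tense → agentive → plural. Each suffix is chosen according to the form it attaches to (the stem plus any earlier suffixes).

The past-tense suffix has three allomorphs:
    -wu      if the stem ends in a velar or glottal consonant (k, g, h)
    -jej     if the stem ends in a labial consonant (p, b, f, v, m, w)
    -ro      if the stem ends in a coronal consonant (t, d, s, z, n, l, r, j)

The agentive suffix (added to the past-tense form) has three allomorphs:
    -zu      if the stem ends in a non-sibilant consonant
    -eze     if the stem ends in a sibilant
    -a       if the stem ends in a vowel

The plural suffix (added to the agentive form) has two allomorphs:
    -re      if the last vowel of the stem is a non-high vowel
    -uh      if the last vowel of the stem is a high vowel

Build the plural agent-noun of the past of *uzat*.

uzatroare

*uzat*: final consonant = /t/, coronal → -ro → *uzatro*.
Since the final sound of the past-tense form *uzatro* is /o/ (a vowel), it takes -a, giving *uzatroa*.
The agentive form *uzatroa* — last vowel /a/ (a non-high vowel) → -re → *uzatroare*.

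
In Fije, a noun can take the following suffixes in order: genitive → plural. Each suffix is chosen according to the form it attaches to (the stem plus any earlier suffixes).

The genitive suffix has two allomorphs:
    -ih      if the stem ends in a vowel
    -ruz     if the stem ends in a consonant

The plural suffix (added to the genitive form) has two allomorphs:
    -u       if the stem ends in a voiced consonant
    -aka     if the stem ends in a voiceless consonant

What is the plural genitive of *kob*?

*kob* — final sound /b/ (a consonant) → -ruz → *kobruz*.
The genitive form *kobruz*: final consonant = /z/, voiced → -u → *kobruzu*.

kobruzu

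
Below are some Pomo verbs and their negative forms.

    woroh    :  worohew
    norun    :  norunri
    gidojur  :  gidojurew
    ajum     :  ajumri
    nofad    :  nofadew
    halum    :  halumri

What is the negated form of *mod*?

modew

The alternation tracks the final consonant of the stem — -ri when the stem ends in a nasal (*norun*, *ajum*, *halum*); -ew when the stem ends in a non-nasal consonant (*woroh*, *gidojur*, *nofad*).
Since the final consonant of *mod* is /d/ (non-nasal), it takes -ew, giving *modew*.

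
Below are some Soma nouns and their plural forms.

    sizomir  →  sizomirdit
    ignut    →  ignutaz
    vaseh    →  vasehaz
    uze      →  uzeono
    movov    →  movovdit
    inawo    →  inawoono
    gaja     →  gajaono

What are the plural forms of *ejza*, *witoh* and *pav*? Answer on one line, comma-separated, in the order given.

ejzaono, witohaz, pavdit

The alternation tracks the final sound of the stem — -az when the stem ends in a voiceless consonant (*ignut*, *vaseh*); -dit when the stem ends in a voiced consonant (*sizomir*, *movov*); -ono when the stem ends in a vowel (*uze*, *inawo*, *gaja*).
Since the final sound of *ejza* is /a/ (a vowel), it takes -ono, giving *ejzaono*.
*witoh* — final sound /h/ (a voiceless consonant) → -az → *witohaz*.
*pav*: final sound = /v/, a voiced consonant → -dit → *pavdit*.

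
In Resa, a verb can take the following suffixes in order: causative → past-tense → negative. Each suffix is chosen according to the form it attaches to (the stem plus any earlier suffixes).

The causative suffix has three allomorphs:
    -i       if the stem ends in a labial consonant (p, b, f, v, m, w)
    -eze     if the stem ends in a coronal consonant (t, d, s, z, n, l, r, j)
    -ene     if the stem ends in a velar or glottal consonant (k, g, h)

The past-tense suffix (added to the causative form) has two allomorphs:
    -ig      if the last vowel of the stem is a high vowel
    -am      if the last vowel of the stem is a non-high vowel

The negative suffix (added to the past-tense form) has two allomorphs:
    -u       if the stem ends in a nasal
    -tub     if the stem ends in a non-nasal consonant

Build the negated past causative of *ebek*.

*ebek*: final consonant = /k/, velar/glottal → -ene → *ebekene*.
The last vowel of the causative form *ebekene* is /e/, which is a non-high vowel, so the past-tense suffix is -am, giving *ebekeneam*.
The final consonant of the past-tense form *ebekeneam* is /m/, which is a nasal, so the negative suffix is -u, giving *ebekeneamu*.

ebekeneamu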